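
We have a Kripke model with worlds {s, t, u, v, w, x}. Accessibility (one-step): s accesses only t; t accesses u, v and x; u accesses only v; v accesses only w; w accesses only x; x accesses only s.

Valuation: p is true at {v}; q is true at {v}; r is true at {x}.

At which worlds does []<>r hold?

{s, v}

s: successors {t}; <>r there: t:T. ✓
t: successors {u, v, x}; <>r there: u:F, v:F, x:F. ✗
u: successors {v}; <>r there: v:F. ✗
v: successors {w}; <>r there: w:T. ✓
w: successors {x}; <>r there: x:F. ✗
x: successors {s}; <>r there: s:F. ✗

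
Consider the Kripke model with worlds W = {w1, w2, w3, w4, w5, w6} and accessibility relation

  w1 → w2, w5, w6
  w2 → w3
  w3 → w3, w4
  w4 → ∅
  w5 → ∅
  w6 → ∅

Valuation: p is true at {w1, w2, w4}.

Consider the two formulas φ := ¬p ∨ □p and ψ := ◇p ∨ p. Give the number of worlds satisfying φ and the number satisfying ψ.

4 and 4

For ¬p ∨ □p:
w1: ¬p is F, □p is F. ✗
w2: ¬p is F, □p is F. ✗
w3: ¬p is T, □p is F. ✓
w4: ¬p is F, □p is T. ✓
w5: ¬p is T, □p is T. ✓
w6: ¬p is T, □p is T. ✓
— 4 worlds.
For ◇p ∨ p:
w1: ◇p is T, p is T. ✓
w2: ◇p is F, p is T. ✓
w3: ◇p is T, p is F. ✓
w4: ◇p is F, p is T. ✓
w5: ◇p is F, p is F. ✗
w6: ◇p is F, p is F. ✗
— 4 worlds.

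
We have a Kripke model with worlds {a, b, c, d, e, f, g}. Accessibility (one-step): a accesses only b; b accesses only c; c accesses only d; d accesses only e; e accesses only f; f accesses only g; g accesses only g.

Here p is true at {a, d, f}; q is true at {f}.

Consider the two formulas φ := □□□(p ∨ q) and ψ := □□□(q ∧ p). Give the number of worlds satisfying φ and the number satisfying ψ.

2 and 1

For □□□(p ∨ q):
a: successors {b}; □□(p ∨ q) there: b:T. ✓
b: successors {c}; □□(p ∨ q) there: c:F. ✗
c: successors {d}; □□(p ∨ q) there: d:T. ✓
d: successors {e}; □□(p ∨ q) there: e:F. ✗
e: successors {f}; □□(p ∨ q) there: f:F. ✗
f: successors {g}; □□(p ∨ q) there: g:F. ✗
g: successors {g}; □□(p ∨ q) there: g:F. ✗
— 2 worlds.
For □□□(q ∧ p):
a: successors {b}; □□(q ∧ p) there: b:F. ✗
b: successors {c}; □□(q ∧ p) there: c:F. ✗
c: successors {d}; □□(q ∧ p) there: d:T. ✓
d: successors {e}; □□(q ∧ p) there: e:F. ✗
e: successors {f}; □□(q ∧ p) there: f:F. ✗
f: successors {g}; □□(q ∧ p) there: g:F. ✗
g: successors {g}; □□(q ∧ p) there: g:F. ✗
— 1 world.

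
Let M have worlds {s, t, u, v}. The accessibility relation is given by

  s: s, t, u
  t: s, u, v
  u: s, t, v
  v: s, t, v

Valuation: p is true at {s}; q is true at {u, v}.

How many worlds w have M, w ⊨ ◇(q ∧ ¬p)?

4

s: successors {s, t, u}; q ∧ ¬p there: s:F, t:F, u:T. ✓
t: successors {s, u, v}; q ∧ ¬p there: s:F, u:T, v:T. ✓
u: successors {s, t, v}; q ∧ ¬p there: s:F, t:F, v:T. ✓
v: successors {s, t, v}; q ∧ ¬p there: s:F, t:F, v:T. ✓
Satisfying worlds: {s, t, u, v}.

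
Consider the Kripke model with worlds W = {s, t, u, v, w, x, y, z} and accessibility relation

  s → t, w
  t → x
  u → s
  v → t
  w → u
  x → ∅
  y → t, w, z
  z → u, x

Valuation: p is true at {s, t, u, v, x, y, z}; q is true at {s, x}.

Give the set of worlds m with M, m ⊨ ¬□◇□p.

{t, w, z}

s: □◇□p is T. ✗
t: □◇□p is F. ✓
u: □◇□p is T. ✗
v: □◇□p is T. ✗
w: □◇□p is F. ✓
x: □◇□p is T. ✗
y: □◇□p is T. ✗
z: □◇□p is F. ✓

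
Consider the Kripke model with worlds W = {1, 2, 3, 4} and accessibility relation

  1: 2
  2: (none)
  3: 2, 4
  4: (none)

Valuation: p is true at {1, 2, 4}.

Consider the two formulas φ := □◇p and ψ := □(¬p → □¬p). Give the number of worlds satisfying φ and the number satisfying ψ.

For □◇p:
1: successors {2}; ◇p there: 2:F. ✗
2: no successors, so □◇p holds vacuously. ✓
3: successors {2, 4}; ◇p there: 2:F, 4:F. ✗
4: no successors, so □◇p holds vacuously. ✓
— 2 worlds.
For □(¬p → □¬p):
1: successors {2}; ¬p → □¬p there: 2:T. ✓
2: no successors, so □(¬p → □¬p) holds vacuously. ✓
3: successors {2, 4}; ¬p → □¬p there: 2:T, 4:T. ✓
4: no successors, so □(¬p → □¬p) holds vacuously. ✓
— 4 worlds.

2 and 4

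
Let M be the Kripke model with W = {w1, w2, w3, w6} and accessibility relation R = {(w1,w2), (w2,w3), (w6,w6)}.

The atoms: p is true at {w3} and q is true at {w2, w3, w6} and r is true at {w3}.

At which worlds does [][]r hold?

{w1, w2, w3}

w1: successors {w2}; []r there: w2:T. ✓
w2: successors {w3}; []r there: w3:T. ✓
w3: no successors, so [][]r holds vacuously. ✓
w6: successors {w6}; []r there: w6:F. ✗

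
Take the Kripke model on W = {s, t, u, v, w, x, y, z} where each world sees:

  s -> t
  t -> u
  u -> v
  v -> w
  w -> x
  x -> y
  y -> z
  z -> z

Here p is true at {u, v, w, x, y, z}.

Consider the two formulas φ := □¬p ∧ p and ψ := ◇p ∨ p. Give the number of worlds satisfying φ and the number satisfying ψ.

For □¬p ∧ p:
s: □¬p is T, p is F. ✗
t: □¬p is F, p is F. ✗
u: □¬p is F, p is T. ✗
v: □¬p is F, p is T. ✗
w: □¬p is F, p is T. ✗
x: □¬p is F, p is T. ✗
y: □¬p is F, p is T. ✗
z: □¬p is F, p is T. ✗
— 0 worlds.
For ◇p ∨ p:
s: ◇p is F, p is F. ✗
t: ◇p is T, p is F. ✓
u: ◇p is T, p is T. ✓
v: ◇p is T, p is T. ✓
w: ◇p is T, p is T. ✓
x: ◇p is T, p is T. ✓
y: ◇p is T, p is T. ✓
z: ◇p is T, p is T. ✓
— 7 worlds.

0 and 7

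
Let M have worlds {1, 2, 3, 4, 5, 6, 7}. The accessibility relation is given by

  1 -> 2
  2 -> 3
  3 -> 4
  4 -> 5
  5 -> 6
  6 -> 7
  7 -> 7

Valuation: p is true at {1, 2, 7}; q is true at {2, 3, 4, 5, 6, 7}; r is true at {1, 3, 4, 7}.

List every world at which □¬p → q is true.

1: □¬p is F, q is F. ✓
2: □¬p is T, q is T. ✓
3: □¬p is T, q is T. ✓
4: □¬p is T, q is T. ✓
5: □¬p is T, q is T. ✓
6: □¬p is F, q is T. ✓
7: □¬p is F, q is T. ✓

{1, 2, 3, 4, 5, 6, 7}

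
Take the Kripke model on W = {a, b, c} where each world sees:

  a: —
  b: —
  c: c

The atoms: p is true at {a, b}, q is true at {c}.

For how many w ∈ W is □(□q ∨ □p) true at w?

3

a: no successors, so □(□q ∨ □p) holds vacuously. ✓
b: no successors, so □(□q ∨ □p) holds vacuously. ✓
c: successors {c}; □q ∨ □p there: c:T. ✓
Satisfying worlds: {a, b, c}.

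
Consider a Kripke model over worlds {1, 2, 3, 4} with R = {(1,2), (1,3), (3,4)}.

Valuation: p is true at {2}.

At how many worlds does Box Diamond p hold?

1: successors {2, 3}; Diamond p there: 2:F, 3:F. ✗
2: no successors, so Box Diamond p holds vacuously. ✓
3: successors {4}; Diamond p there: 4:F. ✗
4: no successors, so Box Diamond p holds vacuously. ✓
Satisfying worlds: {2, 4}.

2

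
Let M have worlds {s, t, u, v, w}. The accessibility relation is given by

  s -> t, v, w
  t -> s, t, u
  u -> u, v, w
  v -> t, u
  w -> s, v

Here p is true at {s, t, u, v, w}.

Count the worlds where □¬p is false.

s: successors {t, v, w}; ¬p there: t:F, v:F, w:F. ✗
t: successors {s, t, u}; ¬p there: s:F, t:F, u:F. ✗
u: successors {u, v, w}; ¬p there: u:F, v:F, w:F. ✗
v: successors {t, u}; ¬p there: t:F, u:F. ✗
w: successors {s, v}; ¬p there: s:F, v:F. ✗
Satisfying worlds: ∅.
So □¬p fails at the other 5 worlds.

5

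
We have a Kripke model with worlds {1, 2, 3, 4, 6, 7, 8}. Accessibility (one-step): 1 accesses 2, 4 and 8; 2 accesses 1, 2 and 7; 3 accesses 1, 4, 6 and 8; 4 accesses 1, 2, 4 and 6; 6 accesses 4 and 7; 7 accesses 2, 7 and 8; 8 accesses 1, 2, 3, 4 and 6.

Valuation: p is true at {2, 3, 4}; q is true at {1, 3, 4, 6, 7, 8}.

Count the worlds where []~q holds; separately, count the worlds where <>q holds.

0 and 7

For []~q:
1: successors {2, 4, 8}; ~q there: 2:T, 4:F, 8:F. ✗
2: successors {1, 2, 7}; ~q there: 1:F, 2:T, 7:F. ✗
3: successors {1, 4, 6, 8}; ~q there: 1:F, 4:F, 6:F, 8:F. ✗
4: successors {1, 2, 4, 6}; ~q there: 1:F, 2:T, 4:F, 6:F. ✗
6: successors {4, 7}; ~q there: 4:F, 7:F. ✗
7: successors {2, 7, 8}; ~q there: 2:T, 7:F, 8:F. ✗
8: successors {1, 2, 3, 4, 6}; ~q there: 1:F, 2:T, 3:F, 4:F, 6:F. ✗
— 0 worlds.
For <>q:
1: successors {2, 4, 8}; q there: 2:F, 4:T, 8:T. ✓
2: successors {1, 2, 7}; q there: 1:T, 2:F, 7:T. ✓
3: successors {1, 4, 6, 8}; q there: 1:T, 4:T, 6:T, 8:T. ✓
4: successors {1, 2, 4, 6}; q there: 1:T, 2:F, 4:T, 6:T. ✓
6: successors {4, 7}; q there: 4:T, 7:T. ✓
7: successors {2, 7, 8}; q there: 2:F, 7:T, 8:T. ✓
8: successors {1, 2, 3, 4, 6}; q there: 1:T, 2:F, 3:T, 4:T, 6:T. ✓
— 7 worlds.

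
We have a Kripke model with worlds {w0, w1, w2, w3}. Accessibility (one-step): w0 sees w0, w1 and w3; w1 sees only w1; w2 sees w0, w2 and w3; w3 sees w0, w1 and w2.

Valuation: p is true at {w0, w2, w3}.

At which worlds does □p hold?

w0: successors {w0, w1, w3}; p there: w0:T, w1:F, w3:T. ✗
w1: successors {w1}; p there: w1:F. ✗
w2: successors {w0, w2, w3}; p there: w0:T, w2:T, w3:T. ✓
w3: successors {w0, w1, w2}; p there: w0:T, w1:F, w2:T. ✗

{w2}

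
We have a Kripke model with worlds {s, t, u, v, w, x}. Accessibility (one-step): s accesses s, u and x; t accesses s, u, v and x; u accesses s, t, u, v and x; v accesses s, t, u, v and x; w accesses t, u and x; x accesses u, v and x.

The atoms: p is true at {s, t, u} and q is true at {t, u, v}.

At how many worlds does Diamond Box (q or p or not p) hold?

6

s: successors {s, u, x}; Box (q or p or not p) there: s:T, u:T, x:T. ✓
t: successors {s, u, v, x}; Box (q or p or not p) there: s:T, u:T, v:T, x:T. ✓
u: successors {s, t, u, v, x}; Box (q or p or not p) there: s:T, t:T, u:T, v:T, x:T. ✓
v: successors {s, t, u, v, x}; Box (q or p or not p) there: s:T, t:T, u:T, v:T, x:T. ✓
w: successors {t, u, x}; Box (q or p or not p) there: t:T, u:T, x:T. ✓
x: successors {u, v, x}; Box (q or p or not p) there: u:T, v:T, x:T. ✓
Satisfying worlds: {s, t, u, v, w, x}.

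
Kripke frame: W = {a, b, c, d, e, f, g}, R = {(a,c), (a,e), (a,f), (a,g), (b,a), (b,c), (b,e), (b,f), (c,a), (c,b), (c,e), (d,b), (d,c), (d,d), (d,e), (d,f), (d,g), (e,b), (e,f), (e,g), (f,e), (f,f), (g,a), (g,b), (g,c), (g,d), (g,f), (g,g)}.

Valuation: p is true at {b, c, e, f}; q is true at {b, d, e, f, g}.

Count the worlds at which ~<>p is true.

a: <>p is T. ✗
b: <>p is T. ✗
c: <>p is T. ✗
d: <>p is T. ✗
e: <>p is T. ✗
f: <>p is T. ✗
g: <>p is T. ✗
Satisfying worlds: ∅.

0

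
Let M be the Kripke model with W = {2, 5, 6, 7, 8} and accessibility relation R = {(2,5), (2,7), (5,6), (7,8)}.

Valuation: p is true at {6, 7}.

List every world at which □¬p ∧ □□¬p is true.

{6, 7, 8}

2: □¬p is F, □□¬p is F. ✗
5: □¬p is F, □□¬p is T. ✗
6: □¬p is T, □□¬p is T. ✓
7: □¬p is T, □□¬p is T. ✓
8: □¬p is T, □□¬p is T. ✓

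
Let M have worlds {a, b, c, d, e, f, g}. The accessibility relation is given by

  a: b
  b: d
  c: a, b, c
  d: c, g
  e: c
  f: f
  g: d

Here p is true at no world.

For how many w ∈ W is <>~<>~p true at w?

0

a: successors {b}; ~<>~p there: b:F. ✗
b: successors {d}; ~<>~p there: d:F. ✗
c: successors {a, b, c}; ~<>~p there: a:F, b:F, c:F. ✗
d: successors {c, g}; ~<>~p there: c:F, g:F. ✗
e: successors {c}; ~<>~p there: c:F. ✗
f: successors {f}; ~<>~p there: f:F. ✗
g: successors {d}; ~<>~p there: d:F. ✗
Satisfying worlds: ∅.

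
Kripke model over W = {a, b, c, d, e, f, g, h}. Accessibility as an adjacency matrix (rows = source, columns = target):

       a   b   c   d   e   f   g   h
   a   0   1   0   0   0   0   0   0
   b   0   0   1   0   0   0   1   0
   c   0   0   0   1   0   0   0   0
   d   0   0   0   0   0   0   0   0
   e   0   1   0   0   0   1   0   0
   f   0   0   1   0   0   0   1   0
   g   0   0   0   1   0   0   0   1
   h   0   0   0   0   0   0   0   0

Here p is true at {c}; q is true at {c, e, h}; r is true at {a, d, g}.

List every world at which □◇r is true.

{a, b, d, e, f, h}

a: successors {b}; ◇r there: b:T. ✓
b: successors {c, g}; ◇r there: c:T, g:T. ✓
c: successors {d}; ◇r there: d:F. ✗
d: no successors, so □◇r holds vacuously. ✓
e: successors {b, f}; ◇r there: b:T, f:T. ✓
f: successors {c, g}; ◇r there: c:T, g:T. ✓
g: successors {d, h}; ◇r there: d:F, h:F. ✗
h: no successors, so □◇r holds vacuously. ✓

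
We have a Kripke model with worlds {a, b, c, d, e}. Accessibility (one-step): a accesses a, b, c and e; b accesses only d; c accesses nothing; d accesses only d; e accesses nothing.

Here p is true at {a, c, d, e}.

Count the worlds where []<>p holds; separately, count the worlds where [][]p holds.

For []<>p:
a: successors {a, b, c, e}; <>p there: a:T, b:T, c:F, e:F. ✗
b: successors {d}; <>p there: d:T. ✓
c: no successors, so []<>p holds vacuously. ✓
d: successors {d}; <>p there: d:T. ✓
e: no successors, so []<>p holds vacuously. ✓
— 4 worlds.
For [][]p:
a: successors {a, b, c, e}; []p there: a:F, b:T, c:T, e:T. ✗
b: successors {d}; []p there: d:T. ✓
c: no successors, so [][]p holds vacuously. ✓
d: successors {d}; []p there: d:T. ✓
e: no successors, so [][]p holds vacuously. ✓
— 4 worlds.

4 and 4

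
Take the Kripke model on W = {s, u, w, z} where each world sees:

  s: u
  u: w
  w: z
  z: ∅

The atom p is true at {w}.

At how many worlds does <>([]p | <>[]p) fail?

1

s: successors {u}; []p | <>[]p there: u:T. ✓
u: successors {w}; []p | <>[]p there: w:T. ✓
w: successors {z}; []p | <>[]p there: z:T. ✓
z: no successors, so <>([]p | <>[]p) fails. ✗
Satisfying worlds: {s, u, w}.
So <>([]p | <>[]p) fails at the other 1 world.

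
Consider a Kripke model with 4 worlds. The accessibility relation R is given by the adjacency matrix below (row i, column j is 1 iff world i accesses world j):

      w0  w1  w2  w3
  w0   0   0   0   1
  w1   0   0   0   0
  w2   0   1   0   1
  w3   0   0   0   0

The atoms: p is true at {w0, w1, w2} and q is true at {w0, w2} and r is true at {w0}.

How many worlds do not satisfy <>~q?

2

w0: successors {w3}; ~q there: w3:T. ✓
w1: no successors, so <>~q fails. ✗
w2: successors {w1, w3}; ~q there: w1:T, w3:T. ✓
w3: no successors, so <>~q fails. ✗
Satisfying worlds: {w0, w2}.
So <>~q fails at the other 2 worlds.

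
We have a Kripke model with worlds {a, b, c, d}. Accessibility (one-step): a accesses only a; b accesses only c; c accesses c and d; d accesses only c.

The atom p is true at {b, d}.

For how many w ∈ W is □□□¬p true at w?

a: successors {a}; □□¬p there: a:T. ✓
b: successors {c}; □□¬p there: c:F. ✗
c: successors {c, d}; □□¬p there: c:F, d:F. ✗
d: successors {c}; □□¬p there: c:F. ✗
Satisfying worlds: {a}.

1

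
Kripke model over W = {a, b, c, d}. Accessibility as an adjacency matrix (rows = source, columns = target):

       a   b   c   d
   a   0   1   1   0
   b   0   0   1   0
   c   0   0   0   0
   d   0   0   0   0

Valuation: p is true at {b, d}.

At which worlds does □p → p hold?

a: □p is F, p is F. ✓
b: □p is F, p is T. ✓
c: □p is T, p is F. ✗
d: □p is T, p is T. ✓

{a, b, d}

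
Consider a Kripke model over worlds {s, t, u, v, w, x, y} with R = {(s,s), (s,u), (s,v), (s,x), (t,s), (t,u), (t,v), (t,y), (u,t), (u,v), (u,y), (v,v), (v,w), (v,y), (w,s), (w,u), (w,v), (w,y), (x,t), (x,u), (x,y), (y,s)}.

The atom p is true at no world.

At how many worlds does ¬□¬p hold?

0

s: □¬p is T. ✗
t: □¬p is T. ✗
u: □¬p is T. ✗
v: □¬p is T. ✗
w: □¬p is T. ✗
x: □¬p is T. ✗
y: □¬p is T. ✗
Satisfying worlds: ∅.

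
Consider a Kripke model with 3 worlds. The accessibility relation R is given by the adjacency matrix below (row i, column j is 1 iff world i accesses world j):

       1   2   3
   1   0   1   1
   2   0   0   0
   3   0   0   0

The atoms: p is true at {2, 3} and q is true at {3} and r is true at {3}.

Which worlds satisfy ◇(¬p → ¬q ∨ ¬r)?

1: successors {2, 3}; ¬p → ¬q ∨ ¬r there: 2:T, 3:T. ✓
2: no successors, so ◇(¬p → ¬q ∨ ¬r) fails. ✗
3: no successors, so ◇(¬p → ¬q ∨ ¬r) fails. ✗

{1}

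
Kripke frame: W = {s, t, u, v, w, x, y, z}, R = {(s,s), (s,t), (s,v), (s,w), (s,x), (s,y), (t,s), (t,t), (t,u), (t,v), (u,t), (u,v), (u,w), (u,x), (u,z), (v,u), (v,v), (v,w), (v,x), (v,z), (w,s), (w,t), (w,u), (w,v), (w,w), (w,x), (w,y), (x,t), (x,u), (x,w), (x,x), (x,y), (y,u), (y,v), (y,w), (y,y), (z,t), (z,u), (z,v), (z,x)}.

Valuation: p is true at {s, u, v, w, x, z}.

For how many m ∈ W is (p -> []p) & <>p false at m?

5

s: p -> []p is F, <>p is T. ✗
t: p -> []p is T, <>p is T. ✓
u: p -> []p is F, <>p is T. ✗
v: p -> []p is T, <>p is T. ✓
w: p -> []p is F, <>p is T. ✗
x: p -> []p is F, <>p is T. ✗
y: p -> []p is T, <>p is T. ✓
z: p -> []p is F, <>p is T. ✗
Satisfying worlds: {t, v, y}.
So (p -> []p) & <>p fails at the other 5 worlds.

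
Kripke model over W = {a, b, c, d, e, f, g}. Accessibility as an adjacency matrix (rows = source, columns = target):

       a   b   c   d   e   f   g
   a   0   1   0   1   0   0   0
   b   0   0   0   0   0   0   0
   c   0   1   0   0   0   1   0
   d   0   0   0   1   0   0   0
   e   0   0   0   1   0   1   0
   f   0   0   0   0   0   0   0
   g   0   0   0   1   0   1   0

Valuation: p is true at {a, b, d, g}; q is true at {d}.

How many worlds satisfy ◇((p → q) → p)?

a: successors {b, d}; (p → q) → p there: b:T, d:T. ✓
b: no successors, so ◇((p → q) → p) fails. ✗
c: successors {b, f}; (p → q) → p there: b:T, f:F. ✓
d: successors {d}; (p → q) → p there: d:T. ✓
e: successors {d, f}; (p → q) → p there: d:T, f:F. ✓
f: no successors, so ◇((p → q) → p) fails. ✗
g: successors {d, f}; (p → q) → p there: d:T, f:F. ✓
Satisfying worlds: {a, c, d, e, g}.

5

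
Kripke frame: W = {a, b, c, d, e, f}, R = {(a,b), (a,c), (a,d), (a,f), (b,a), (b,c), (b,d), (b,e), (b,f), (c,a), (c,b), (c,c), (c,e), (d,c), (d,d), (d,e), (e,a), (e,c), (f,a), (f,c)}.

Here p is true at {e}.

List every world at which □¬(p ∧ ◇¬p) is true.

{a, e, f}

a: successors {b, c, d, f}; ¬(p ∧ ◇¬p) there: b:T, c:T, d:T, f:T. ✓
b: successors {a, c, d, e, f}; ¬(p ∧ ◇¬p) there: a:T, c:T, d:T, e:F, f:T. ✗
c: successors {a, b, c, e}; ¬(p ∧ ◇¬p) there: a:T, b:T, c:T, e:F. ✗
d: successors {c, d, e}; ¬(p ∧ ◇¬p) there: c:T, d:T, e:F. ✗
e: successors {a, c}; ¬(p ∧ ◇¬p) there: a:T, c:T. ✓
f: successors {a, c}; ¬(p ∧ ◇¬p) there: a:T, c:T. ✓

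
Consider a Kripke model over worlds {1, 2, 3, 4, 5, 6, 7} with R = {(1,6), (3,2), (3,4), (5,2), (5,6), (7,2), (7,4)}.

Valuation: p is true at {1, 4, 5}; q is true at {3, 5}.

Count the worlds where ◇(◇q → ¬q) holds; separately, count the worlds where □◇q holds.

For ◇(◇q → ¬q):
1: successors {6}; ◇q → ¬q there: 6:T. ✓
2: no successors, so ◇(◇q → ¬q) fails. ✗
3: successors {2, 4}; ◇q → ¬q there: 2:T, 4:T. ✓
4: no successors, so ◇(◇q → ¬q) fails. ✗
5: successors {2, 6}; ◇q → ¬q there: 2:T, 6:T. ✓
6: no successors, so ◇(◇q → ¬q) fails. ✗
7: successors {2, 4}; ◇q → ¬q there: 2:T, 4:T. ✓
— 4 worlds.
For □◇q:
1: successors {6}; ◇q there: 6:F. ✗
2: no successors, so □◇q holds vacuously. ✓
3: successors {2, 4}; ◇q there: 2:F, 4:F. ✗
4: no successors, so □◇q holds vacuously. ✓
5: successors {2, 6}; ◇q there: 2:F, 6:F. ✗
6: no successors, so □◇q holds vacuously. ✓
7: successors {2, 4}; ◇q there: 2:F, 4:F. ✗
— 3 worlds.

4 and 3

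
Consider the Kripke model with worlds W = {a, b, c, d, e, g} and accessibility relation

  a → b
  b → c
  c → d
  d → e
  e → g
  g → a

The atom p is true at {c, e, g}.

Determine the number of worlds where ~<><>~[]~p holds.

3

a: <><>~[]~p is F. ✓
b: <><>~[]~p is T. ✗
c: <><>~[]~p is T. ✗
d: <><>~[]~p is F. ✓
e: <><>~[]~p is F. ✓
g: <><>~[]~p is T. ✗
Satisfying worlds: {a, d, e}.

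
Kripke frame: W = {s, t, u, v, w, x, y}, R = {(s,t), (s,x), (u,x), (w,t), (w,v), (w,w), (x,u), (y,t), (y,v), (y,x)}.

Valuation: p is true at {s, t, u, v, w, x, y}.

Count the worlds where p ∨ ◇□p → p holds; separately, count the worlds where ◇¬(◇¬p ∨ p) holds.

For p ∨ ◇□p → p:
s: p ∨ ◇□p is T, p is T. ✓
t: p ∨ ◇□p is T, p is T. ✓
u: p ∨ ◇□p is T, p is T. ✓
v: p ∨ ◇□p is T, p is T. ✓
w: p ∨ ◇□p is T, p is T. ✓
x: p ∨ ◇□p is T, p is T. ✓
y: p ∨ ◇□p is T, p is T. ✓
— 7 worlds.
For ◇¬(◇¬p ∨ p):
s: successors {t, x}; ¬(◇¬p ∨ p) there: t:F, x:F. ✗
t: no successors, so ◇¬(◇¬p ∨ p) fails. ✗
u: successors {x}; ¬(◇¬p ∨ p) there: x:F. ✗
v: no successors, so ◇¬(◇¬p ∨ p) fails. ✗
w: successors {t, v, w}; ¬(◇¬p ∨ p) there: t:F, v:F, w:F. ✗
x: successors {u}; ¬(◇¬p ∨ p) there: u:F. ✗
y: successors {t, v, x}; ¬(◇¬p ∨ p) there: t:F, v:F, x:F. ✗
— 0 worlds.

7 and 0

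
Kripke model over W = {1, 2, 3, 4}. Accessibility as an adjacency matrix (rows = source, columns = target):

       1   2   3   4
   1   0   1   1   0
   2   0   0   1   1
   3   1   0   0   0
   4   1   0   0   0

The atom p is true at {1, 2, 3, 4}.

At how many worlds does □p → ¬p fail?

4

1: □p is T, ¬p is F. ✗
2: □p is T, ¬p is F. ✗
3: □p is T, ¬p is F. ✗
4: □p is T, ¬p is F. ✗
Satisfying worlds: ∅.
So □p → ¬p fails at the other 4 worlds.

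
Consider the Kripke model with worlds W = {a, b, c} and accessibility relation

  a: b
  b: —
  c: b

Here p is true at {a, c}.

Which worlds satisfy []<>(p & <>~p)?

a: successors {b}; <>(p & <>~p) there: b:F. ✗
b: no successors, so []<>(p & <>~p) holds vacuously. ✓
c: successors {b}; <>(p & <>~p) there: b:F. ✗

{b}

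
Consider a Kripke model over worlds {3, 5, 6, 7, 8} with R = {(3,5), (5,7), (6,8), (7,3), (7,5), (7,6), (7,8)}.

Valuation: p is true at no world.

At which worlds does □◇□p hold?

3: successors {5}; ◇□p there: 5:F. ✗
5: successors {7}; ◇□p there: 7:T. ✓
6: successors {8}; ◇□p there: 8:F. ✗
7: successors {3, 5, 6, 8}; ◇□p there: 3:F, 5:F, 6:T, 8:F. ✗
8: no successors, so □◇□p holds vacuously. ✓

{5, 8}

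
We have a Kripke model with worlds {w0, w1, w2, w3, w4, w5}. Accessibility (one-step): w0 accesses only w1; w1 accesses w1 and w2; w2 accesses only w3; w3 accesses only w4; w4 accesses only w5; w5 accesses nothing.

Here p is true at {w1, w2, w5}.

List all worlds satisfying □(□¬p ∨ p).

w0: successors {w1}; □¬p ∨ p there: w1:T. ✓
w1: successors {w1, w2}; □¬p ∨ p there: w1:T, w2:T. ✓
w2: successors {w3}; □¬p ∨ p there: w3:T. ✓
w3: successors {w4}; □¬p ∨ p there: w4:F. ✗
w4: successors {w5}; □¬p ∨ p there: w5:T. ✓
w5: no successors, so □(□¬p ∨ p) holds vacuously. ✓

{w0, w1, w2, w4, w5}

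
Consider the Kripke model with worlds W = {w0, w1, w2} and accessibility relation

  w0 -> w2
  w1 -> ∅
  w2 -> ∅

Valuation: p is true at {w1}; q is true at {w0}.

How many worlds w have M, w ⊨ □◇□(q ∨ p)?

w0: successors {w2}; ◇□(q ∨ p) there: w2:F. ✗
w1: no successors, so □◇□(q ∨ p) holds vacuously. ✓
w2: no successors, so □◇□(q ∨ p) holds vacuously. ✓
Satisfying worlds: {w1, w2}.

2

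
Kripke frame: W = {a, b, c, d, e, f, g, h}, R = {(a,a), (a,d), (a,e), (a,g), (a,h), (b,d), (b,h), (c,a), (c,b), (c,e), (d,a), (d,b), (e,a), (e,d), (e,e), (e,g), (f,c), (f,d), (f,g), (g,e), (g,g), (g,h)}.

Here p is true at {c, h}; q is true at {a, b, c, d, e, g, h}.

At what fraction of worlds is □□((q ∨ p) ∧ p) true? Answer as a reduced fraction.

a: successors {a, d, e, g, h}; □((q ∨ p) ∧ p) there: a:F, d:F, e:F, g:F, h:T. ✗
b: successors {d, h}; □((q ∨ p) ∧ p) there: d:F, h:T. ✗
c: successors {a, b, e}; □((q ∨ p) ∧ p) there: a:F, b:F, e:F. ✗
d: successors {a, b}; □((q ∨ p) ∧ p) there: a:F, b:F. ✗
e: successors {a, d, e, g}; □((q ∨ p) ∧ p) there: a:F, d:F, e:F, g:F. ✗
f: successors {c, d, g}; □((q ∨ p) ∧ p) there: c:F, d:F, g:F. ✗
g: successors {e, g, h}; □((q ∨ p) ∧ p) there: e:F, g:F, h:T. ✗
h: no successors, so □□((q ∨ p) ∧ p) holds vacuously. ✓
That's 1 of 8 worlds, so 1/8.

1/8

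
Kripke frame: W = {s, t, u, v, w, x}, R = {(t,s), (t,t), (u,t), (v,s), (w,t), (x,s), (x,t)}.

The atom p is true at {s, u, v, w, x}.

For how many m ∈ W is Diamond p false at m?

s: no successors, so Diamond p fails. ✗
t: successors {s, t}; p there: s:T, t:F. ✓
u: successors {t}; p there: t:F. ✗
v: successors {s}; p there: s:T. ✓
w: successors {t}; p there: t:F. ✗
x: successors {s, t}; p there: s:T, t:F. ✓
Satisfying worlds: {t, v, x}.
So Diamond p fails at the other 3 worlds.

3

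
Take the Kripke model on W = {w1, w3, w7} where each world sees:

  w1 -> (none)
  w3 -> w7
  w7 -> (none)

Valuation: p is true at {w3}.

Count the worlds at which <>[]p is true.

1

w1: no successors, so <>[]p fails. ✗
w3: successors {w7}; []p there: w7:T. ✓
w7: no successors, so <>[]p fails. ✗
Satisfying worlds: {w3}.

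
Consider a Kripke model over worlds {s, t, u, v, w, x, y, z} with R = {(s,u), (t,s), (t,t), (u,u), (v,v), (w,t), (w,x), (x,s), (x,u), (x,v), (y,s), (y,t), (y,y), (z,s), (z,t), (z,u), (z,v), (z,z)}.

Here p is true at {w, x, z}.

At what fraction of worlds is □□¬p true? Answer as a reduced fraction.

s: successors {u}; □¬p there: u:T. ✓
t: successors {s, t}; □¬p there: s:T, t:T. ✓
u: successors {u}; □¬p there: u:T. ✓
v: successors {v}; □¬p there: v:T. ✓
w: successors {t, x}; □¬p there: t:T, x:T. ✓
x: successors {s, u, v}; □¬p there: s:T, u:T, v:T. ✓
y: successors {s, t, y}; □¬p there: s:T, t:T, y:T. ✓
z: successors {s, t, u, v, z}; □¬p there: s:T, t:T, u:T, v:T, z:F. ✗
That's 7 of 8 worlds, so 7/8.

7/8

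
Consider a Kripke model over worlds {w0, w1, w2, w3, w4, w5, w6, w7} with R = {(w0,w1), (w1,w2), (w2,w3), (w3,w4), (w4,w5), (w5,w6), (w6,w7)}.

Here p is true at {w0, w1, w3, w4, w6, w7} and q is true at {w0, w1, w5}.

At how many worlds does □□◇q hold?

3

w0: successors {w1}; □◇q there: w1:F. ✗
w1: successors {w2}; □◇q there: w2:F. ✗
w2: successors {w3}; □◇q there: w3:T. ✓
w3: successors {w4}; □◇q there: w4:F. ✗
w4: successors {w5}; □◇q there: w5:F. ✗
w5: successors {w6}; □◇q there: w6:F. ✗
w6: successors {w7}; □◇q there: w7:T. ✓
w7: no successors, so □□◇q holds vacuously. ✓
Satisfying worlds: {w2, w6, w7}.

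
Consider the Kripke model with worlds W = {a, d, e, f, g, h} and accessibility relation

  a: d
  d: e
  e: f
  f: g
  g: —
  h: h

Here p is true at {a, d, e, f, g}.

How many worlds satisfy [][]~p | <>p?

a: [][]~p is F, <>p is T. ✓
d: [][]~p is F, <>p is T. ✓
e: [][]~p is F, <>p is T. ✓
f: [][]~p is T, <>p is T. ✓
g: [][]~p is T, <>p is F. ✓
h: [][]~p is T, <>p is F. ✓
Satisfying worlds: {a, d, e, f, g, h}.

6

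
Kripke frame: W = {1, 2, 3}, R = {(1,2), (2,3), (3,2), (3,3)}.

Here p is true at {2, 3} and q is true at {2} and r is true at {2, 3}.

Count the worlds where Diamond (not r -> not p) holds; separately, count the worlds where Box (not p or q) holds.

3 and 1

For Diamond (not r -> not p):
1: successors {2}; not r -> not p there: 2:T. ✓
2: successors {3}; not r -> not p there: 3:T. ✓
3: successors {2, 3}; not r -> not p there: 2:T, 3:T. ✓
— 3 worlds.
For Box (not p or q):
1: successors {2}; not p or q there: 2:T. ✓
2: successors {3}; not p or q there: 3:F. ✗
3: successors {2, 3}; not p or q there: 2:T, 3:F. ✗
— 1 world.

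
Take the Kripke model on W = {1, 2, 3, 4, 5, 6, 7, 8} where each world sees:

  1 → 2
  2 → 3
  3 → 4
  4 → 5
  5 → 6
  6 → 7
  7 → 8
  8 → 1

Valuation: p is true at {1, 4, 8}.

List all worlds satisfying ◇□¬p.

1: successors {2}; □¬p there: 2:T. ✓
2: successors {3}; □¬p there: 3:F. ✗
3: successors {4}; □¬p there: 4:T. ✓
4: successors {5}; □¬p there: 5:T. ✓
5: successors {6}; □¬p there: 6:T. ✓
6: successors {7}; □¬p there: 7:F. ✗
7: successors {8}; □¬p there: 8:F. ✗
8: successors {1}; □¬p there: 1:T. ✓

{1, 3, 4, 5, 8}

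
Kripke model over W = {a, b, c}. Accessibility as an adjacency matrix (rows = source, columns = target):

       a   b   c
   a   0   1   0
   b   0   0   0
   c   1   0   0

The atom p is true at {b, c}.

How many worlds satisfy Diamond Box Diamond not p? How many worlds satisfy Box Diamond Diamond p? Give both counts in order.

1 and 1

For Diamond Box Diamond not p:
a: successors {b}; Box Diamond not p there: b:T. ✓
b: no successors, so Diamond Box Diamond not p fails. ✗
c: successors {a}; Box Diamond not p there: a:F. ✗
— 1 world.
For Box Diamond Diamond p:
a: successors {b}; Diamond Diamond p there: b:F. ✗
b: no successors, so Box Diamond Diamond p holds vacuously. ✓
c: successors {a}; Diamond Diamond p there: a:F. ✗
— 1 world.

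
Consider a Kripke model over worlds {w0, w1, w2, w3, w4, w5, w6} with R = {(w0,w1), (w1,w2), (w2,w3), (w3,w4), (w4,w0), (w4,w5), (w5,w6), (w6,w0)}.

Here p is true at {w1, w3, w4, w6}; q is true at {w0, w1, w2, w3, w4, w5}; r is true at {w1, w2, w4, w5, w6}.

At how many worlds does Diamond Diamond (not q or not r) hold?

w0: successors {w1}; Diamond (not q or not r) there: w1:F. ✗
w1: successors {w2}; Diamond (not q or not r) there: w2:T. ✓
w2: successors {w3}; Diamond (not q or not r) there: w3:F. ✗
w3: successors {w4}; Diamond (not q or not r) there: w4:T. ✓
w4: successors {w0, w5}; Diamond (not q or not r) there: w0:F, w5:T. ✓
w5: successors {w6}; Diamond (not q or not r) there: w6:T. ✓
w6: successors {w0}; Diamond (not q or not r) there: w0:F. ✗
Satisfying worlds: {w1, w3, w4, w5}.

4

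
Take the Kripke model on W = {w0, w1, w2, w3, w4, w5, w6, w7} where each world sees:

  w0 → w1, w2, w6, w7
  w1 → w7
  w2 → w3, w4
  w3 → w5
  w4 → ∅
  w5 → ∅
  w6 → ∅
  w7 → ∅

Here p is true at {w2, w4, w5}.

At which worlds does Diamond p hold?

{w0, w2, w3}

w0: successors {w1, w2, w6, w7}; p there: w1:F, w2:T, w6:F, w7:F. ✓
w1: successors {w7}; p there: w7:F. ✗
w2: successors {w3, w4}; p there: w3:F, w4:T. ✓
w3: successors {w5}; p there: w5:T. ✓
w4: no successors, so Diamond p fails. ✗
w5: no successors, so Diamond p fails. ✗
w6: no successors, so Diamond p fails. ✗
w7: no successors, so Diamond p fails. ✗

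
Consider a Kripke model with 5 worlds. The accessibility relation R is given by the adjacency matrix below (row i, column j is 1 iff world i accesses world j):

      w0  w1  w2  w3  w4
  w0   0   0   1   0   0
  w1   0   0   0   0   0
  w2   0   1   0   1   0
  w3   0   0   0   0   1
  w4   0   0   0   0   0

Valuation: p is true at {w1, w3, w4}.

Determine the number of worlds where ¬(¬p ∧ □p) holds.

4

w0: ¬p ∧ □p is F. ✓
w1: ¬p ∧ □p is F. ✓
w2: ¬p ∧ □p is T. ✗
w3: ¬p ∧ □p is F. ✓
w4: ¬p ∧ □p is F. ✓
Satisfying worlds: {w0, w1, w3, w4}.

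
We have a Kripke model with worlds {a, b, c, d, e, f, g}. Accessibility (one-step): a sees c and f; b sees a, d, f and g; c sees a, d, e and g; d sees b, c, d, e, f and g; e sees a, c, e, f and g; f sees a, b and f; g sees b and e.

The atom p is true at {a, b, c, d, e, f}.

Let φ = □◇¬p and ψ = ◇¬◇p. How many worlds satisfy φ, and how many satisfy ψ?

1 and 0

For □◇¬p:
a: successors {c, f}; ◇¬p there: c:T, f:F. ✗
b: successors {a, d, f, g}; ◇¬p there: a:F, d:T, f:F, g:F. ✗
c: successors {a, d, e, g}; ◇¬p there: a:F, d:T, e:T, g:F. ✗
d: successors {b, c, d, e, f, g}; ◇¬p there: b:T, c:T, d:T, e:T, f:F, g:F. ✗
e: successors {a, c, e, f, g}; ◇¬p there: a:F, c:T, e:T, f:F, g:F. ✗
f: successors {a, b, f}; ◇¬p there: a:F, b:T, f:F. ✗
g: successors {b, e}; ◇¬p there: b:T, e:T. ✓
— 1 world.
For ◇¬◇p:
a: successors {c, f}; ¬◇p there: c:F, f:F. ✗
b: successors {a, d, f, g}; ¬◇p there: a:F, d:F, f:F, g:F. ✗
c: successors {a, d, e, g}; ¬◇p there: a:F, d:F, e:F, g:F. ✗
d: successors {b, c, d, e, f, g}; ¬◇p there: b:F, c:F, d:F, e:F, f:F, g:F. ✗
e: successors {a, c, e, f, g}; ¬◇p there: a:F, c:F, e:F, f:F, g:F. ✗
f: successors {a, b, f}; ¬◇p there: a:F, b:F, f:F. ✗
g: successors {b, e}; ¬◇p there: b:F, e:F. ✗
— 0 worlds.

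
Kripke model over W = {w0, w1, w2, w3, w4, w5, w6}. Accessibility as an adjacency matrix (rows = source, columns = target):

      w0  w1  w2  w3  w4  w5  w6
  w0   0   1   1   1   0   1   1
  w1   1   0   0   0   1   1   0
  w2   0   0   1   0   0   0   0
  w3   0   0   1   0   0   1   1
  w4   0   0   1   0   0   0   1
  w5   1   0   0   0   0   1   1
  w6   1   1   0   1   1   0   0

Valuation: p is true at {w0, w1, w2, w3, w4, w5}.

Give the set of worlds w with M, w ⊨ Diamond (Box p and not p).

w0: successors {w1, w2, w3, w5, w6}; Box p and not p there: w1:F, w2:F, w3:F, w5:F, w6:T. ✓
w1: successors {w0, w4, w5}; Box p and not p there: w0:F, w4:F, w5:F. ✗
w2: successors {w2}; Box p and not p there: w2:F. ✗
w3: successors {w2, w5, w6}; Box p and not p there: w2:F, w5:F, w6:T. ✓
w4: successors {w2, w6}; Box p and not p there: w2:F, w6:T. ✓
w5: successors {w0, w5, w6}; Box p and not p there: w0:F, w5:F, w6:T. ✓
w6: successors {w0, w1, w3, w4}; Box p and not p there: w0:F, w1:F, w3:F, w4:F. ✗

{w0, w3, w4, w5}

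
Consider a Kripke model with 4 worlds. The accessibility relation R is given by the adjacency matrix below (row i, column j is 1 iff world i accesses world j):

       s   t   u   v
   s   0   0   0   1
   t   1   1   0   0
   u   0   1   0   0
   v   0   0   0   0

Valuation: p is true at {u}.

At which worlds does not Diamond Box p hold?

{t, u, v}

s: Diamond Box p is T. ✗
t: Diamond Box p is F. ✓
u: Diamond Box p is F. ✓
v: Diamond Box p is F. ✓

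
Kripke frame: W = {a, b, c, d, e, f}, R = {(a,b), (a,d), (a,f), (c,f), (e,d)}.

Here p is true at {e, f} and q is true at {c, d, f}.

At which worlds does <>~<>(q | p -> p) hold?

{a, c, e}

a: successors {b, d, f}; ~<>(q | p -> p) there: b:T, d:T, f:T. ✓
b: no successors, so <>~<>(q | p -> p) fails. ✗
c: successors {f}; ~<>(q | p -> p) there: f:T. ✓
d: no successors, so <>~<>(q | p -> p) fails. ✗
e: successors {d}; ~<>(q | p -> p) there: d:T. ✓
f: no successors, so <>~<>(q | p -> p) fails. ✗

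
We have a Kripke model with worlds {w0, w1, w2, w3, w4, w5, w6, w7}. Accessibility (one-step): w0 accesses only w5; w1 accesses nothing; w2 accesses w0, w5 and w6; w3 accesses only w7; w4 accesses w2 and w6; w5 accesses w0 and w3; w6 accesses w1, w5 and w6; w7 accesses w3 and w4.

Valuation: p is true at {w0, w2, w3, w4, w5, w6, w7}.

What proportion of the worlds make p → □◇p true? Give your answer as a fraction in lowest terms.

7/8

w0: p is T, □◇p is T. ✓
w1: p is F, □◇p is T. ✓
w2: p is T, □◇p is T. ✓
w3: p is T, □◇p is T. ✓
w4: p is T, □◇p is T. ✓
w5: p is T, □◇p is T. ✓
w6: p is T, □◇p is F. ✗
w7: p is T, □◇p is T. ✓
That's 7 of 8 worlds, so 7/8.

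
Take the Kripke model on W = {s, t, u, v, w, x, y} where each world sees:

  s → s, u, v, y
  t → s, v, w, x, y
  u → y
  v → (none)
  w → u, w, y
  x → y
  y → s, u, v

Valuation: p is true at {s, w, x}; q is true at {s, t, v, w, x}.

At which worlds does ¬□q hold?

s: □q is F. ✓
t: □q is F. ✓
u: □q is F. ✓
v: □q is T. ✗
w: □q is F. ✓
x: □q is F. ✓
y: □q is F. ✓

{s, t, u, w, x, y}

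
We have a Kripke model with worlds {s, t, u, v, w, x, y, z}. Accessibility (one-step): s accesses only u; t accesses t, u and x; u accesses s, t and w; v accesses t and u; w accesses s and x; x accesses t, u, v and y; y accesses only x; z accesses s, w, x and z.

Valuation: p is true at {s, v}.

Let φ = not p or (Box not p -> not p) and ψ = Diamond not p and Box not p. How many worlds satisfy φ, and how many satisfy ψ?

6 and 4

For not p or (Box not p -> not p):
s: not p is F, Box not p -> not p is F. ✗
t: not p is T, Box not p -> not p is T. ✓
u: not p is T, Box not p -> not p is T. ✓
v: not p is F, Box not p -> not p is F. ✗
w: not p is T, Box not p -> not p is T. ✓
x: not p is T, Box not p -> not p is T. ✓
y: not p is T, Box not p -> not p is T. ✓
z: not p is T, Box not p -> not p is T. ✓
— 6 worlds.
For Diamond not p and Box not p:
s: Diamond not p is T, Box not p is T. ✓
t: Diamond not p is T, Box not p is T. ✓
u: Diamond not p is T, Box not p is F. ✗
v: Diamond not p is T, Box not p is T. ✓
w: Diamond not p is T, Box not p is F. ✗
x: Diamond not p is T, Box not p is F. ✗
y: Diamond not p is T, Box not p is T. ✓
z: Diamond not p is T, Box not p is F. ✗
— 4 worlds.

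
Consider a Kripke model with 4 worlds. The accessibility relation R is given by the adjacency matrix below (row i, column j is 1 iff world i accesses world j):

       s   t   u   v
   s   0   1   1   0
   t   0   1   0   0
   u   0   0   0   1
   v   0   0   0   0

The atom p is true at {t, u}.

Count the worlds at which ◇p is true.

2

s: successors {t, u}; p there: t:T, u:T. ✓
t: successors {t}; p there: t:T. ✓
u: successors {v}; p there: v:F. ✗
v: no successors, so ◇p fails. ✗
Satisfying worlds: {s, t}.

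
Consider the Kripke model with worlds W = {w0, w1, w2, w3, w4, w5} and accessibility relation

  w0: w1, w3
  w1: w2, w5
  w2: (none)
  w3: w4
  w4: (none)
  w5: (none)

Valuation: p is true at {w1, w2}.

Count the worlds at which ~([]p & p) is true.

w0: []p & p is F. ✓
w1: []p & p is F. ✓
w2: []p & p is T. ✗
w3: []p & p is F. ✓
w4: []p & p is F. ✓
w5: []p & p is F. ✓
Satisfying worlds: {w0, w1, w3, w4, w5}.

5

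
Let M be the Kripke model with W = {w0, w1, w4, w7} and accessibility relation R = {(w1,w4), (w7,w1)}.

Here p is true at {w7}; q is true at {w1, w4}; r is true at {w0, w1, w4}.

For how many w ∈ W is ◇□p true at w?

w0: no successors, so ◇□p fails. ✗
w1: successors {w4}; □p there: w4:T. ✓
w4: no successors, so ◇□p fails. ✗
w7: successors {w1}; □p there: w1:F. ✗
Satisfying worlds: {w1}.

1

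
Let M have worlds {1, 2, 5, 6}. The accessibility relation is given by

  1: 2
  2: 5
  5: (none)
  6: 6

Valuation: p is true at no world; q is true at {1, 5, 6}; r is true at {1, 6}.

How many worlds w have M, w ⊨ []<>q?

1: successors {2}; <>q there: 2:T. ✓
2: successors {5}; <>q there: 5:F. ✗
5: no successors, so []<>q holds vacuously. ✓
6: successors {6}; <>q there: 6:T. ✓
Satisfying worlds: {1, 5, 6}.

3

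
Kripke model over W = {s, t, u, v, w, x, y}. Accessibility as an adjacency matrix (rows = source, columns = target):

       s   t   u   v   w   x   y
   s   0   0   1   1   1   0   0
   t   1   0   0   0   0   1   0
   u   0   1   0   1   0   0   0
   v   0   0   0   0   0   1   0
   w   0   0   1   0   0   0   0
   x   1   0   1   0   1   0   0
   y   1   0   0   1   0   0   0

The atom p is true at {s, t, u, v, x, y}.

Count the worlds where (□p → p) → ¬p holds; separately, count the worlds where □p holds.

1 and 5

For (□p → p) → ¬p:
s: □p → p is T, ¬p is F. ✗
t: □p → p is T, ¬p is F. ✗
u: □p → p is T, ¬p is F. ✗
v: □p → p is T, ¬p is F. ✗
w: □p → p is F, ¬p is T. ✓
x: □p → p is T, ¬p is F. ✗
y: □p → p is T, ¬p is F. ✗
— 1 world.
For □p:
s: successors {u, v, w}; p there: u:T, v:T, w:F. ✗
t: successors {s, x}; p there: s:T, x:T. ✓
u: successors {t, v}; p there: t:T, v:T. ✓
v: successors {x}; p there: x:T. ✓
w: successors {u}; p there: u:T. ✓
x: successors {s, u, w}; p there: s:T, u:T, w:F. ✗
y: successors {s, v}; p there: s:T, v:T. ✓
— 5 worlds.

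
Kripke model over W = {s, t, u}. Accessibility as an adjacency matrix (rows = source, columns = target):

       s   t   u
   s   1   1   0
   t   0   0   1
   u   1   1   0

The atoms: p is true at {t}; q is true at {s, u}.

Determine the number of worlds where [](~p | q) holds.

s: successors {s, t}; ~p | q there: s:T, t:F. ✗
t: successors {u}; ~p | q there: u:T. ✓
u: successors {s, t}; ~p | q there: s:T, t:F. ✗
Satisfying worlds: {t}.

1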